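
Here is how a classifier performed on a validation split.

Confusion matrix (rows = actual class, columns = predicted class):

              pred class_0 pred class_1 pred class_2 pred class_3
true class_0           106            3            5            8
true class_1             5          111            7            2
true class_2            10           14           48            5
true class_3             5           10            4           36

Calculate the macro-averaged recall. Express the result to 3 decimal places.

Per-class recall (TP/(TP+FN)):
  class_0: TP=106, FN=3+5+8=16 → 106/122 = 0.8689
  class_1: TP=111, FN=5+7+2=14 → 111/125 = 0.8880
  class_2: TP=48, FN=10+14+5=29 → 48/77 = 0.6234
  class_3: TP=36, FN=5+10+4=19 → 36/55 = 0.6545
Macro-recall = mean = (0.8689 + 0.8880 + 0.6234 + 0.6545) / 4 = 0.759

0.759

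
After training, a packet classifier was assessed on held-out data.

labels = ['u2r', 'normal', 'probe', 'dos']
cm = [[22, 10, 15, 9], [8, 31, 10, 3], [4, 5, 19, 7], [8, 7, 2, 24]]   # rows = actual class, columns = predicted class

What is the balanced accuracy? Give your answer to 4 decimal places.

0.5293

Balanced accuracy = mean of per-class recall.
  u2r: recall = 22/56 = 0.39286
  normal: recall = 31/52 = 0.59615
  probe: recall = 19/35 = 0.54286
  dos: recall = 24/41 = 0.58537
Mean = (0.39286 + 0.59615 + 0.54286 + 0.58537) / 4 = 0.5293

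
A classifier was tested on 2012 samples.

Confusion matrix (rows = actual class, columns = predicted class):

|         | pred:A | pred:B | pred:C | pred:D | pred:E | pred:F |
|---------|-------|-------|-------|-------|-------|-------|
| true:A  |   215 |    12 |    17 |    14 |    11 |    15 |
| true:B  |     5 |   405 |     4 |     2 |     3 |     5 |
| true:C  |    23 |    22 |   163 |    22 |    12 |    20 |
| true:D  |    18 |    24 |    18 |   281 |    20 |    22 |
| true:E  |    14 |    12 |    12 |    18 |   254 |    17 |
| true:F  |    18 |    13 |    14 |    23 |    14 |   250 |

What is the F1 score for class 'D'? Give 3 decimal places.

0.756

Take TP from the diagonal, FP from the rest of the 'D' prediction marginal, FN from the rest of the 'D' actual marginal.
F1 score = 2·TP/(2·TP+FP+FN).
D: TP=281, FP=14+2+22+18+23=79, FN=18+24+18+20+22=102 → 562/743 = 0.7564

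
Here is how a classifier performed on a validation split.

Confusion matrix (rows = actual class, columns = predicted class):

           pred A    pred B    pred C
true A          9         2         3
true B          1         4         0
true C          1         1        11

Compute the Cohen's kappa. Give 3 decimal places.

0.608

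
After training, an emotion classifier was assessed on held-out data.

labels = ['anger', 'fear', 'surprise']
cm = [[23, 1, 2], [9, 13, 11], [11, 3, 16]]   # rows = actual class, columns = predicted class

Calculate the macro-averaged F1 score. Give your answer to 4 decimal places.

0.5763

Per-class F1 score (2·TP/(2·TP+FP+FN)):
  anger: TP=23, FP=9+11=20, FN=1+2=3 → 46/69 = 0.66667
  fear: TP=13, FP=1+3=4, FN=9+11=20 → 26/50 = 0.52000
  surprise: TP=16, FP=2+11=13, FN=11+3=14 → 32/59 = 0.54237
Macro-F1 score = mean = (0.66667 + 0.52000 + 0.54237) / 3 = 0.5763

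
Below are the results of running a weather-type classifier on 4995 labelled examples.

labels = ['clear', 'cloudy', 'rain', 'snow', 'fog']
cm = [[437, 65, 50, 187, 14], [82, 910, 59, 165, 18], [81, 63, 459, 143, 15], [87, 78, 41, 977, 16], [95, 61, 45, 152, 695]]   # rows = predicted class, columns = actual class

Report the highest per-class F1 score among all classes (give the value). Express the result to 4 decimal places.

Per-class F1 score (2·TP/(2·TP+FP+FN)):
  clear: TP=437, FP=65+50+187+14=316, FN=82+81+87+95=345 → 874/1535 = 0.56938
  cloudy: TP=910, FP=82+59+165+18=324, FN=65+63+78+61=267 → 1820/2411 = 0.75487
  rain: TP=459, FP=81+63+143+15=302, FN=50+59+41+45=195 → 918/1415 = 0.64876
  snow: TP=977, FP=87+78+41+16=222, FN=187+165+143+152=647 → 1954/2823 = 0.69217
  fog: TP=695, FP=95+61+45+152=353, FN=14+18+15+16=63 → 1390/1806 = 0.76966
Highest is class 'fog' with F1 score = 0.7697.

0.7697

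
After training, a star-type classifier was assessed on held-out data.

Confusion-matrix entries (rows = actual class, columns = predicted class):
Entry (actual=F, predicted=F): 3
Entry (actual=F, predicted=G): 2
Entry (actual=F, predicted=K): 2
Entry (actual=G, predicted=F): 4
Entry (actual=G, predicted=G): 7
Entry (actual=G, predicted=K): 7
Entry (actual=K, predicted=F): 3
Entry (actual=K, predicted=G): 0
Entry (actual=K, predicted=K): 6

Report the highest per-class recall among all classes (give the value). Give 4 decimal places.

0.6667

Per-class recall (TP/(TP+FN)):
  F: TP=3, FN=2+2=4 → 3/7 = 0.42857
  G: TP=7, FN=4+7=11 → 7/18 = 0.38889
  K: TP=6, FN=3+0=3 → 6/9 = 0.66667
Highest is class 'K' with recall = 0.6667.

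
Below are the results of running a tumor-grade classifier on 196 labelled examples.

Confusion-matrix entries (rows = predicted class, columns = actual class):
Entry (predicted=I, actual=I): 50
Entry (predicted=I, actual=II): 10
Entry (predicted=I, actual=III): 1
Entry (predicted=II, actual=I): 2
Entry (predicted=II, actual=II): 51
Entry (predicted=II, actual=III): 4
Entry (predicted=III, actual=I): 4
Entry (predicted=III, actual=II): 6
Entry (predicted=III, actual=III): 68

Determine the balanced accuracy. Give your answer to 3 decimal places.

0.862

Balanced accuracy = mean of per-class recall.
  I: recall = 50/56 = 0.8929
  II: recall = 51/67 = 0.7612
  III: recall = 68/73 = 0.9315
Mean = (0.8929 + 0.7612 + 0.9315) / 3 = 0.862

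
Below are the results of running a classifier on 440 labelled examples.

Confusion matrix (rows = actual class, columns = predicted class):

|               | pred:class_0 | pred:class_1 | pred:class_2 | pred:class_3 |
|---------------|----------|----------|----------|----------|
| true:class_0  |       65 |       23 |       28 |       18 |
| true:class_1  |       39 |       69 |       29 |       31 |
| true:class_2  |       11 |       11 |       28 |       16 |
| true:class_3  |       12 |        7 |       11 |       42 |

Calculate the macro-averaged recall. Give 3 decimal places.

0.476

Per-class recall (TP/(TP+FN)):
  class_0: TP=65, FN=23+28+18=69 → 65/134 = 0.4851
  class_1: TP=69, FN=39+29+31=99 → 69/168 = 0.4107
  class_2: TP=28, FN=11+11+16=38 → 28/66 = 0.4242
  class_3: TP=42, FN=12+7+11=30 → 42/72 = 0.5833
Macro-recall = mean = (0.4851 + 0.4107 + 0.4242 + 0.5833) / 4 = 0.476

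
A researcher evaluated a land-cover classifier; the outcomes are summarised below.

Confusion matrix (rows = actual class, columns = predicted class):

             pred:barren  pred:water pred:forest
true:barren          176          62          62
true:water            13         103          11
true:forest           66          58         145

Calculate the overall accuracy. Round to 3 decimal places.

0.609

Accuracy = trace / total = (176+103+145=424) / 696 = 424/696 = 0.609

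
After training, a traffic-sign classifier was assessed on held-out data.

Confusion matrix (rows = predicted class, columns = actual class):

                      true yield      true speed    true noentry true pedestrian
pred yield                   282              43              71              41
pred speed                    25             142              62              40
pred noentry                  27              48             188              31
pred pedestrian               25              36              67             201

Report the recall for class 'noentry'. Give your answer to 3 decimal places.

0.485

Treat 'noentry' as positive and all other classes as negative.
recall = TP/(TP+FN).
noentry: TP=188, FN=71+62+67=200 → 188/388 = 0.4845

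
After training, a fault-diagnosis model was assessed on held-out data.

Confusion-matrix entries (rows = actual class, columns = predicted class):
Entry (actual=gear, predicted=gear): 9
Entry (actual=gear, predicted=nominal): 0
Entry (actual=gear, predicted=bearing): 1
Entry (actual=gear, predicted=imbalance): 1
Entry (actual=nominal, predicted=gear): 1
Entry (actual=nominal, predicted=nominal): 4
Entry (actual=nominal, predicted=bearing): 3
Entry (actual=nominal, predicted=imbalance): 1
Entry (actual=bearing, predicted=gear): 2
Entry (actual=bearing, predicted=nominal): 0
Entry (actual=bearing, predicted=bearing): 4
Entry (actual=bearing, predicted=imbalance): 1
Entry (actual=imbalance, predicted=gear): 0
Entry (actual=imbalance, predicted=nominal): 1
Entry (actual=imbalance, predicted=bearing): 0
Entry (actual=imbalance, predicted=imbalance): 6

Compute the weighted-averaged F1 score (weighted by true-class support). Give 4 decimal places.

0.6687

Per-class F1 score (2·TP/(2·TP+FP+FN)):
  gear: TP=9, FP=1+2+0=3, FN=0+1+1=2 → 18/23 = 0.78261
  nominal: TP=4, FP=0+0+1=1, FN=1+3+1=5 → 8/14 = 0.57143
  bearing: TP=4, FP=1+3+0=4, FN=2+0+1=3 → 8/15 = 0.53333
  imbalance: TP=6, FP=1+1+1=3, FN=0+1+0=1 → 12/16 = 0.75000
Weighted-F1 score = Σ (supportᵢ/N)·F1 scoreᵢ with N=34: (11/34)·0.78261 + (9/34)·0.57143 + (7/34)·0.53333 + (7/34)·0.75000 = 0.6687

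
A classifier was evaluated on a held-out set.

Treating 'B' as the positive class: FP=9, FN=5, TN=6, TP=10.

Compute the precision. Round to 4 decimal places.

Precision = TP/(TP+FP) = 10/(10+9) = 10/19 = 0.5263

0.5263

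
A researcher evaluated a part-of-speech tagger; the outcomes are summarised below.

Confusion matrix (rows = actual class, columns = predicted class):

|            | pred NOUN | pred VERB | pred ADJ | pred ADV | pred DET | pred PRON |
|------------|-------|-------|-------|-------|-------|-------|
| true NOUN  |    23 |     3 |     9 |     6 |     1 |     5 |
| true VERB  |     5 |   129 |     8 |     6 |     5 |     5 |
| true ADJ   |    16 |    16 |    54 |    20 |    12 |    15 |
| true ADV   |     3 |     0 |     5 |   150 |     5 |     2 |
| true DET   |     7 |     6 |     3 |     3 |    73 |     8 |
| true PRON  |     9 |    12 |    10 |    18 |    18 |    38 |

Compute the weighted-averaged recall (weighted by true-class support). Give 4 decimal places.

Per-class recall (TP/(TP+FN)):
  NOUN: TP=23, FN=3+9+6+1+5=24 → 23/47 = 0.48936
  VERB: TP=129, FN=5+8+6+5+5=29 → 129/158 = 0.81646
  ADJ: TP=54, FN=16+16+20+12+15=79 → 54/133 = 0.40602
  ADV: TP=150, FN=3+0+5+5+2=15 → 150/165 = 0.90909
  DET: TP=73, FN=7+6+3+3+8=27 → 73/100 = 0.73000
  PRON: TP=38, FN=9+12+10+18+18=67 → 38/105 = 0.36190
Weighted-recall = Σ (supportᵢ/N)·recallᵢ with N=708: (47/708)·0.48936 + (158/708)·0.81646 + (133/708)·0.40602 + (165/708)·0.90909 + (100/708)·0.73000 + (105/708)·0.36190 = 0.6596

0.6596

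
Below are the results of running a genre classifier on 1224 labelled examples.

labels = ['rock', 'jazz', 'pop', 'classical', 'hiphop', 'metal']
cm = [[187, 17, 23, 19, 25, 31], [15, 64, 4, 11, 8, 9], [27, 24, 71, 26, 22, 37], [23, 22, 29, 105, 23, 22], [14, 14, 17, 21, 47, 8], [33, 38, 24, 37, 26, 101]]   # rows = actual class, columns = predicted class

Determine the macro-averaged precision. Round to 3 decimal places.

0.447

Per-class precision (TP/(TP+FP)):
  rock: TP=187, FP=15+27+23+14+33=112 → 187/299 = 0.6254
  jazz: TP=64, FP=17+24+22+14+38=115 → 64/179 = 0.3575
  pop: TP=71, FP=23+4+29+17+24=97 → 71/168 = 0.4226
  classical: TP=105, FP=19+11+26+21+37=114 → 105/219 = 0.4795
  hiphop: TP=47, FP=25+8+22+23+26=104 → 47/151 = 0.3113
  metal: TP=101, FP=31+9+37+22+8=107 → 101/208 = 0.4856
Macro-precision = mean = (0.6254 + 0.3575 + 0.4226 + 0.4795 + 0.3113 + 0.4856) / 6 = 0.447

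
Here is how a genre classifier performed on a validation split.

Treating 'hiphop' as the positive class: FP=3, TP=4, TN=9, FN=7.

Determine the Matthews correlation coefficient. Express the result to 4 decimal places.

0.1234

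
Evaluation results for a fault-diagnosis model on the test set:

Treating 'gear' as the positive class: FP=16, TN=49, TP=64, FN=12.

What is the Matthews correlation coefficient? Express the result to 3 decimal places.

MCC = (TP·TN − FP·FN) / √((TP+FP)(TP+FN)(TN+FP)(TN+FN))
Numerator = 64·49 − 16·12 = 2944
Denominator = √(80·76·65·61) = √24107200 = 4909.9083
MCC = 2944 / 4909.9083 = 0.600

0.600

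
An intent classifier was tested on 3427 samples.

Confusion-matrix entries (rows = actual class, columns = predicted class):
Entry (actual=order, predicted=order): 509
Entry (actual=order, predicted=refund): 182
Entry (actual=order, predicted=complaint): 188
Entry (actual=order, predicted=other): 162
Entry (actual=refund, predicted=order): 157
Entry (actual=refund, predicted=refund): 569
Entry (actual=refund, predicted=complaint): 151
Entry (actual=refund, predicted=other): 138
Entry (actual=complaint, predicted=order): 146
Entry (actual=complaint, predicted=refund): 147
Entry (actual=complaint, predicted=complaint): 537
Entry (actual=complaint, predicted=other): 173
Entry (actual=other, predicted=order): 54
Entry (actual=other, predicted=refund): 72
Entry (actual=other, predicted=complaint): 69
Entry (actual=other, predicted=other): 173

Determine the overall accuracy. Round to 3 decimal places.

0.522

Accuracy = trace / total = (509+569+537+173=1788) / 3427 = 1788/3427 = 0.522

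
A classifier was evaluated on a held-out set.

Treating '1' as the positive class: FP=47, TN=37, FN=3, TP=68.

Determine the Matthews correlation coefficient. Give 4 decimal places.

MCC = (TP·TN − FP·FN) / √((TP+FP)(TP+FN)(TN+FP)(TN+FN))
Numerator = 68·37 − 47·3 = 2375
Denominator = √(115·71·84·40) = √27434400 = 5237.7858
MCC = 2375 / 5237.7858 = 0.4534

0.4534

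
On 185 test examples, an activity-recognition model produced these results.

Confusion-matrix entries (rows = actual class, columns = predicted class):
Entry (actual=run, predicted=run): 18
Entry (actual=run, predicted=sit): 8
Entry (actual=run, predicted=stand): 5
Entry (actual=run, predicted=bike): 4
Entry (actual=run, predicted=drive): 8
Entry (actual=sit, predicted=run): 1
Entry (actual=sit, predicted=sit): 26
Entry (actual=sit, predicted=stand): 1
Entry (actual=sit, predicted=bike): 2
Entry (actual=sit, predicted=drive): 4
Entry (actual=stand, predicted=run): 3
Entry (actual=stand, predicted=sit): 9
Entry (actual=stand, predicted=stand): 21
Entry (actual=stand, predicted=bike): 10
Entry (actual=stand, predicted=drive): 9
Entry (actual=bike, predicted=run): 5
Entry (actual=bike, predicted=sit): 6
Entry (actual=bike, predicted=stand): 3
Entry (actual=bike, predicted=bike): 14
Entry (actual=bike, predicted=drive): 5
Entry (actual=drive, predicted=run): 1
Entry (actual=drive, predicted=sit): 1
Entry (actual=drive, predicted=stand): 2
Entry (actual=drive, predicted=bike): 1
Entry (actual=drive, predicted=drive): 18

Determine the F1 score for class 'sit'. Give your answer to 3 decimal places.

Take TP from the diagonal, FP from the rest of the 'sit' prediction marginal, FN from the rest of the 'sit' actual marginal.
F1 score = 2·TP/(2·TP+FP+FN).
sit: TP=26, FP=8+9+6+1=24, FN=1+1+2+4=8 → 52/84 = 0.6190

0.619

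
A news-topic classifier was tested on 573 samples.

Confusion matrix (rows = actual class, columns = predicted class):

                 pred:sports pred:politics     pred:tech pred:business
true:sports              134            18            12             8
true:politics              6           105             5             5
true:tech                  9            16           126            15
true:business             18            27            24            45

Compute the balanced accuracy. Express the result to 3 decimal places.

0.700

Balanced accuracy = mean of per-class recall.
  sports: recall = 134/172 = 0.7791
  politics: recall = 105/121 = 0.8678
  tech: recall = 126/166 = 0.7590
  business: recall = 45/114 = 0.3947
Mean = (0.7791 + 0.8678 + 0.7590 + 0.3947) / 4 = 0.700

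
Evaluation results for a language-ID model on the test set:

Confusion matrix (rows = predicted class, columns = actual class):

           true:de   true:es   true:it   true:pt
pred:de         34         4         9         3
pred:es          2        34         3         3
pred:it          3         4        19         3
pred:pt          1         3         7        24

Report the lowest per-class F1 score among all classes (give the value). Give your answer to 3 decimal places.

0.567

Per-class F1 score (2·TP/(2·TP+FP+FN)):
  de: TP=34, FP=4+9+3=16, FN=2+3+1=6 → 68/90 = 0.7556
  es: TP=34, FP=2+3+3=8, FN=4+4+3=11 → 68/87 = 0.7816
  it: TP=19, FP=3+4+3=10, FN=9+3+7=19 → 38/67 = 0.5672
  pt: TP=24, FP=1+3+7=11, FN=3+3+3=9 → 48/68 = 0.7059
Lowest is class 'it' with F1 score = 0.567.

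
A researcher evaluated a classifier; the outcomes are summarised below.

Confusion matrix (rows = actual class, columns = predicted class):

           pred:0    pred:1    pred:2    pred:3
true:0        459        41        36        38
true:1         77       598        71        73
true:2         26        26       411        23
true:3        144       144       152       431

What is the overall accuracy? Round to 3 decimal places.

0.691

Accuracy = trace / total = (459+598+411+431=1899) / 2750 = 1899/2750 = 0.691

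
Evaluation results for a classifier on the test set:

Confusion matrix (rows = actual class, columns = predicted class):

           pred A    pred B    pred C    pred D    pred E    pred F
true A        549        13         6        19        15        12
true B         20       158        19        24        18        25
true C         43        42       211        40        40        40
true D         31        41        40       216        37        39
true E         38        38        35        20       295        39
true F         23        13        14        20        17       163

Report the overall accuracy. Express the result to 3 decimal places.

0.660

Accuracy = trace / total = (549+158+211+216+295+163=1592) / 2413 = 1592/2413 = 0.660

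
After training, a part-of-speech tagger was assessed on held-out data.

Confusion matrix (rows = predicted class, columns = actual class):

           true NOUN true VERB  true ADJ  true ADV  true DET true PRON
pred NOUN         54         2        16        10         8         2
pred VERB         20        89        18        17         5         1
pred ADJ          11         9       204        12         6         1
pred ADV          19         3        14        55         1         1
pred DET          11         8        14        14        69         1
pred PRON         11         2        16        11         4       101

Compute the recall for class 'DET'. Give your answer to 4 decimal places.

0.7419

Treat 'DET' as positive and all other classes as negative.
recall = TP/(TP+FN).
DET: TP=69, FN=8+5+6+1+4=24 → 69/93 = 0.74194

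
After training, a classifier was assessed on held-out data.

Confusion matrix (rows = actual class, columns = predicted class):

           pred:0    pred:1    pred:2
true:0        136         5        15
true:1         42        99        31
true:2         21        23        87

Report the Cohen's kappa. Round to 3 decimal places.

0.552

Observed agreement pₒ = trace/N = 322/459 = 0.7015
Expected agreement pₑ = Σ (rowᵢ·colᵢ)/N² = (156·199 + 172·127 + 131·133)/459² = 0.3337
κ = (pₒ − pₑ)/(1 − pₑ) = (0.7015 − 0.3337)/(1 − 0.3337) = 0.552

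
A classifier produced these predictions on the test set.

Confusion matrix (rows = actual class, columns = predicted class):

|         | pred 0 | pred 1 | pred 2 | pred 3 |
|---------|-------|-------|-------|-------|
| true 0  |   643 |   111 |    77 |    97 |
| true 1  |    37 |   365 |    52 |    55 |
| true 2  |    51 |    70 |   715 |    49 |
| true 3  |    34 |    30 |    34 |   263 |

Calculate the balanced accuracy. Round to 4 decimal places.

0.7366

Balanced accuracy = mean of per-class recall.
  0: recall = 643/928 = 0.69289
  1: recall = 365/509 = 0.71709
  2: recall = 715/885 = 0.80791
  3: recall = 263/361 = 0.72853
Mean = (0.69289 + 0.71709 + 0.80791 + 0.72853) / 4 = 0.7366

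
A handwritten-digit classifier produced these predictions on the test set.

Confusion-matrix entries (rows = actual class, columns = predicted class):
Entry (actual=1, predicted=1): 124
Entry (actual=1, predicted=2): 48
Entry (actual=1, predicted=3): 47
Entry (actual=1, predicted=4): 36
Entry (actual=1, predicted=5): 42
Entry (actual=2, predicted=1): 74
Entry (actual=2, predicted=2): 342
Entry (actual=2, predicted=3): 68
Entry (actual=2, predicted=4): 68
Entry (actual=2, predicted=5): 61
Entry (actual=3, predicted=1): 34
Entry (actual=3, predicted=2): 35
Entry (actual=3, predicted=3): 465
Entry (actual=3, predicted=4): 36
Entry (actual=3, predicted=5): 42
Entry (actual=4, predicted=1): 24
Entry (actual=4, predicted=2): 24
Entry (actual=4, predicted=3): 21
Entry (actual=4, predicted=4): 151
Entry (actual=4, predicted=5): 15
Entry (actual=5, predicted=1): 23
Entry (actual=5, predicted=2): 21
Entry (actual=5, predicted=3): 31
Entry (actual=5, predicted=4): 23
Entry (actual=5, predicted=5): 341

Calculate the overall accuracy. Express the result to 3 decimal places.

0.648

Accuracy = trace / total = (124+342+465+151+341=1423) / 2196 = 1423/2196 = 0.648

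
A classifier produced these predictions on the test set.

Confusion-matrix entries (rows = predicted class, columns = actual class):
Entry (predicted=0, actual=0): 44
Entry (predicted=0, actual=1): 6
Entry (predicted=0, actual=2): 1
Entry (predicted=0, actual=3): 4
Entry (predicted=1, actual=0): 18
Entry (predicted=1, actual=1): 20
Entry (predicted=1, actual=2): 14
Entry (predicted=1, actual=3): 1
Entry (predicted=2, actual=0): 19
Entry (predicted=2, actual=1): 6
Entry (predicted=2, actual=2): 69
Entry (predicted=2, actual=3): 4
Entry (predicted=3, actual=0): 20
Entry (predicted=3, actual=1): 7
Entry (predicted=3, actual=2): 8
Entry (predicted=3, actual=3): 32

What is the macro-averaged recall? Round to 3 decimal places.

Per-class recall (TP/(TP+FN)):
  0: TP=44, FN=18+19+20=57 → 44/101 = 0.4356
  1: TP=20, FN=6+6+7=19 → 20/39 = 0.5128
  2: TP=69, FN=1+14+8=23 → 69/92 = 0.7500
  3: TP=32, FN=4+1+4=9 → 32/41 = 0.7805
Macro-recall = mean = (0.4356 + 0.5128 + 0.7500 + 0.7805) / 4 = 0.620

0.620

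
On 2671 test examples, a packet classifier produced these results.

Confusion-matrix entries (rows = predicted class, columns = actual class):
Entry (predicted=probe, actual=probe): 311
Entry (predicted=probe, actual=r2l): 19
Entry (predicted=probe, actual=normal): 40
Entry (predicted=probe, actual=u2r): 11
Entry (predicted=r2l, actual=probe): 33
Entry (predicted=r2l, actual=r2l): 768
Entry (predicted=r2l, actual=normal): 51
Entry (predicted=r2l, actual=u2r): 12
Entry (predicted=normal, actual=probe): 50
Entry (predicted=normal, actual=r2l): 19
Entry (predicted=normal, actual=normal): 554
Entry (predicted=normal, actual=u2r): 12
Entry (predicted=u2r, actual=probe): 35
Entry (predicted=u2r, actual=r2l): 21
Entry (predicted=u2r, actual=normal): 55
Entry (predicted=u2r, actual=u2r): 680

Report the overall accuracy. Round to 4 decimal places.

Accuracy = trace / total = (311+768+554+680=2313) / 2671 = 2313/2671 = 0.8660

0.8660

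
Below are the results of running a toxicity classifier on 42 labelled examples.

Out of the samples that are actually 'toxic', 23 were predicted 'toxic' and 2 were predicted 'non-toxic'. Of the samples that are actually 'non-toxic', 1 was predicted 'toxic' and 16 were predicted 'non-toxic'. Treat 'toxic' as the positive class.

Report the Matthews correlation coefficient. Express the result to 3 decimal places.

0.854

MCC = (TP·TN − FP·FN) / √((TP+FP)(TP+FN)(TN+FP)(TN+FN))
Numerator = 23·16 − 1·2 = 366
Denominator = √(24·25·17·18) = √183600 = 428.4857
MCC = 366 / 428.4857 = 0.854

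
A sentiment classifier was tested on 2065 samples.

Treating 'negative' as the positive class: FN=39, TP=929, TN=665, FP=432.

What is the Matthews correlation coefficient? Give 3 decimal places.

0.596

MCC = (TP·TN − FP·FN) / √((TP+FP)(TP+FN)(TN+FP)(TN+FN))
Numerator = 929·665 − 432·39 = 600937
Denominator = √(1361·968·1097·704) = √1017449281024 = 1008686.9093
MCC = 600937 / 1008686.9093 = 0.596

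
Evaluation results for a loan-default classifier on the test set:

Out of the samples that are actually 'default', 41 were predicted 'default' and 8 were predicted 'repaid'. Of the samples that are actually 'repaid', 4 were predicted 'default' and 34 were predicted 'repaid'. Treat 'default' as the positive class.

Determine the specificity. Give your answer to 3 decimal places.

Specificity = TN/(TN+FP) = 34/(34+4) = 0.895

0.895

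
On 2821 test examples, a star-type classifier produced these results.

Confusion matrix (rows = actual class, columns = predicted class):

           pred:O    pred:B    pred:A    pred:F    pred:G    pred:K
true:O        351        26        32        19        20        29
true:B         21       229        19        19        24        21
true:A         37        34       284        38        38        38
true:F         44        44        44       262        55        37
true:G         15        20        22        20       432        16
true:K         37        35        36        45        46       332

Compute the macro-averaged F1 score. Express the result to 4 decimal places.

0.6643

Per-class F1 score (2·TP/(2·TP+FP+FN)):
  O: TP=351, FP=21+37+44+15+37=154, FN=26+32+19+20+29=126 → 702/982 = 0.71487
  B: TP=229, FP=26+34+44+20+35=159, FN=21+19+19+24+21=104 → 458/721 = 0.63523
  A: TP=284, FP=32+19+44+22+36=153, FN=37+34+38+38+38=185 → 568/906 = 0.62693
  F: TP=262, FP=19+19+38+20+45=141, FN=44+44+44+55+37=224 → 524/889 = 0.58943
  G: TP=432, FP=20+24+38+55+46=183, FN=15+20+22+20+16=93 → 864/1140 = 0.75789
  K: TP=332, FP=29+21+38+37+16=141, FN=37+35+36+45+46=199 → 664/1004 = 0.66135
Macro-F1 score = mean = (0.71487 + 0.63523 + 0.62693 + 0.58943 + 0.75789 + 0.66135) / 6 = 0.6643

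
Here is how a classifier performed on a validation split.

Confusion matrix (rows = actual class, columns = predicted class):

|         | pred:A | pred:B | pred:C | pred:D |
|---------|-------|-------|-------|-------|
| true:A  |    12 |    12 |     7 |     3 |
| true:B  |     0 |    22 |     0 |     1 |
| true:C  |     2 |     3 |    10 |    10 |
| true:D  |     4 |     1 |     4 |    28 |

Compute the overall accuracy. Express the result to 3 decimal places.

0.605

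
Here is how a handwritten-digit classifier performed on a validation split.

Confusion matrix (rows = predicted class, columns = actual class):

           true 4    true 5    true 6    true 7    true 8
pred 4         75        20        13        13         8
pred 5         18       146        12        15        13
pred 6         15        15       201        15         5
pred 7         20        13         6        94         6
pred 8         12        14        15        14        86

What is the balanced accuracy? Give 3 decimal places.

0.681

Balanced accuracy = mean of per-class recall.
  4: recall = 75/140 = 0.5357
  5: recall = 146/208 = 0.7019
  6: recall = 201/247 = 0.8138
  7: recall = 94/151 = 0.6225
  8: recall = 86/118 = 0.7288
Mean = (0.5357 + 0.7019 + 0.8138 + 0.6225 + 0.7288) / 5 = 0.681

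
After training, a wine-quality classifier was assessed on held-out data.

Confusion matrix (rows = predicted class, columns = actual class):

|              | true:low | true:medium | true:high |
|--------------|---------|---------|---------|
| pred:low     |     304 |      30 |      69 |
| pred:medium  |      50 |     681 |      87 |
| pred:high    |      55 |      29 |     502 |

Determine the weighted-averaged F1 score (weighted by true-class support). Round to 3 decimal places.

0.821

Per-class F1 score (2·TP/(2·TP+FP+FN)):
  low: TP=304, FP=30+69=99, FN=50+55=105 → 608/812 = 0.7488
  medium: TP=681, FP=50+87=137, FN=30+29=59 → 1362/1558 = 0.8742
  high: TP=502, FP=55+29=84, FN=69+87=156 → 1004/1244 = 0.8071
Weighted-F1 score = Σ (supportᵢ/N)·F1 scoreᵢ with N=1807: (409/1807)·0.7488 + (740/1807)·0.8742 + (658/1807)·0.8071 = 0.821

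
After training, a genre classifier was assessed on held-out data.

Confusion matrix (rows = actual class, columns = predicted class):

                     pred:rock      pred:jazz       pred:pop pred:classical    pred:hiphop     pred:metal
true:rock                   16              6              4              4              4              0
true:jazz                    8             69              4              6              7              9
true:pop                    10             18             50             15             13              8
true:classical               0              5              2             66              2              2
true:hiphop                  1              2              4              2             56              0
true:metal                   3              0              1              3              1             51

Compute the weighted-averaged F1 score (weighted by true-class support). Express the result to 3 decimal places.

Per-class F1 score (2·TP/(2·TP+FP+FN)):
  rock: TP=16, FP=8+10+0+1+3=22, FN=6+4+4+4+0=18 → 32/72 = 0.4444
  jazz: TP=69, FP=6+18+5+2+0=31, FN=8+4+6+7+9=34 → 138/203 = 0.6798
  pop: TP=50, FP=4+4+2+4+1=15, FN=10+18+15+13+8=64 → 100/179 = 0.5587
  classical: TP=66, FP=4+6+15+2+3=30, FN=0+5+2+2+2=11 → 132/173 = 0.7630
  hiphop: TP=56, FP=4+7+13+2+1=27, FN=1+2+4+2+0=9 → 112/148 = 0.7568
  metal: TP=51, FP=0+9+8+2+0=19, FN=3+0+1+3+1=8 → 102/129 = 0.7907
Weighted-F1 score = Σ (supportᵢ/N)·F1 scoreᵢ with N=452: (34/452)·0.4444 + (103/452)·0.6798 + (114/452)·0.5587 + (77/452)·0.7630 + (65/452)·0.7568 + (59/452)·0.7907 = 0.671

0.671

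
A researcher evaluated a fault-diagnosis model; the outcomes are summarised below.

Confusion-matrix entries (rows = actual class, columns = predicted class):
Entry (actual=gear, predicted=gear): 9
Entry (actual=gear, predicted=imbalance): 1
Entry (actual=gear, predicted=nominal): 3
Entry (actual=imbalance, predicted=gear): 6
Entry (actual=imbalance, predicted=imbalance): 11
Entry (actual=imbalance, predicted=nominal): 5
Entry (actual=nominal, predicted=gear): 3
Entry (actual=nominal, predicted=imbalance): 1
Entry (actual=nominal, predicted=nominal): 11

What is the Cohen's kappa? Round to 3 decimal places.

0.440

Observed agreement pₒ = trace/N = 31/50 = 0.6200
Expected agreement pₑ = Σ (rowᵢ·colᵢ)/N² = (13·18 + 22·13 + 15·19)/50² = 0.3220
κ = (pₒ − pₑ)/(1 − pₑ) = (0.6200 − 0.3220)/(1 − 0.3220) = 0.440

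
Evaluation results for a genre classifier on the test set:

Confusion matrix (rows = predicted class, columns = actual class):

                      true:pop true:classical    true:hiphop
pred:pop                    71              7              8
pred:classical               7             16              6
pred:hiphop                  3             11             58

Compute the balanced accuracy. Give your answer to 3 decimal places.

0.718

Balanced accuracy = mean of per-class recall.
  pop: recall = 71/81 = 0.8765
  classical: recall = 16/34 = 0.4706
  hiphop: recall = 58/72 = 0.8056
Mean = (0.8765 + 0.4706 + 0.8056) / 3 = 0.718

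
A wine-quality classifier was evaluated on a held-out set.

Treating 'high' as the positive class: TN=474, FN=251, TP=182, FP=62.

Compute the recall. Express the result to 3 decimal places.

Recall = TP/(TP+FN) = 182/(182+251) = 182/433 = 0.420

0.420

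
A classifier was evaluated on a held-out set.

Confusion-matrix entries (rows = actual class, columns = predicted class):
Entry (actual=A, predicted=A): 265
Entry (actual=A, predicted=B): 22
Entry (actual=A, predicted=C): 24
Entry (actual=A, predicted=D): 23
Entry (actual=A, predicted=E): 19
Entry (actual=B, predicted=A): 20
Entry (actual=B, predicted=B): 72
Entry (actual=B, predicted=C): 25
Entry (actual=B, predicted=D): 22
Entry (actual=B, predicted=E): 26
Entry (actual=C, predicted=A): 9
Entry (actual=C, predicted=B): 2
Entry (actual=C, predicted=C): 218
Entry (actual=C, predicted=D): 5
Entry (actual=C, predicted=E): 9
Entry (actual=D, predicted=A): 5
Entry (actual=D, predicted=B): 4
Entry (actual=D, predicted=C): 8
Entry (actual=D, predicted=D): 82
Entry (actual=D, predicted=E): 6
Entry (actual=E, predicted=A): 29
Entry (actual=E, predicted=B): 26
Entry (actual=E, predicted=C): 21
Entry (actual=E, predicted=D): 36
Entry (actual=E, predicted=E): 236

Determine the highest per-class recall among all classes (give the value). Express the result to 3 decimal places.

0.897

Per-class recall (TP/(TP+FN)):
  A: TP=265, FN=22+24+23+19=88 → 265/353 = 0.7507
  B: TP=72, FN=20+25+22+26=93 → 72/165 = 0.4364
  C: TP=218, FN=9+2+5+9=25 → 218/243 = 0.8971
  D: TP=82, FN=5+4+8+6=23 → 82/105 = 0.7810
  E: TP=236, FN=29+26+21+36=112 → 236/348 = 0.6782
Highest is class 'C' with recall = 0.897.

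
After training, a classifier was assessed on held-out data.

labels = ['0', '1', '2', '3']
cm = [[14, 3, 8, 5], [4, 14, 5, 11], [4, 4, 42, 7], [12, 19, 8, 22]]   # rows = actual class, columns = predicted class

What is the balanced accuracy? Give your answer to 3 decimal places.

0.494

Balanced accuracy = mean of per-class recall.
  0: recall = 14/30 = 0.4667
  1: recall = 14/34 = 0.4118
  2: recall = 42/57 = 0.7368
  3: recall = 22/61 = 0.3607
Mean = (0.4667 + 0.4118 + 0.7368 + 0.3607) / 4 = 0.494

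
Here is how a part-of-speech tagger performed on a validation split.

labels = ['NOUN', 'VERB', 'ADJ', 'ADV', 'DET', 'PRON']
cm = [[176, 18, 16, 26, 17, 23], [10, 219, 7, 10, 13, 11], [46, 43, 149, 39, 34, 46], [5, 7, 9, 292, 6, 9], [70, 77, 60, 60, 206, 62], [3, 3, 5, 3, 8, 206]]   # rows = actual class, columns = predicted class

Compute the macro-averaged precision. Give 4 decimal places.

Per-class precision (TP/(TP+FP)):
  NOUN: TP=176, FP=10+46+5+70+3=134 → 176/310 = 0.56774
  VERB: TP=219, FP=18+43+7+77+3=148 → 219/367 = 0.59673
  ADJ: TP=149, FP=16+7+9+60+5=97 → 149/246 = 0.60569
  ADV: TP=292, FP=26+10+39+60+3=138 → 292/430 = 0.67907
  DET: TP=206, FP=17+13+34+6+8=78 → 206/284 = 0.72535
  PRON: TP=206, FP=23+11+46+9+62=151 → 206/357 = 0.57703
Macro-precision = mean = (0.56774 + 0.59673 + 0.60569 + 0.67907 + 0.72535 + 0.57703) / 6 = 0.6253

0.6253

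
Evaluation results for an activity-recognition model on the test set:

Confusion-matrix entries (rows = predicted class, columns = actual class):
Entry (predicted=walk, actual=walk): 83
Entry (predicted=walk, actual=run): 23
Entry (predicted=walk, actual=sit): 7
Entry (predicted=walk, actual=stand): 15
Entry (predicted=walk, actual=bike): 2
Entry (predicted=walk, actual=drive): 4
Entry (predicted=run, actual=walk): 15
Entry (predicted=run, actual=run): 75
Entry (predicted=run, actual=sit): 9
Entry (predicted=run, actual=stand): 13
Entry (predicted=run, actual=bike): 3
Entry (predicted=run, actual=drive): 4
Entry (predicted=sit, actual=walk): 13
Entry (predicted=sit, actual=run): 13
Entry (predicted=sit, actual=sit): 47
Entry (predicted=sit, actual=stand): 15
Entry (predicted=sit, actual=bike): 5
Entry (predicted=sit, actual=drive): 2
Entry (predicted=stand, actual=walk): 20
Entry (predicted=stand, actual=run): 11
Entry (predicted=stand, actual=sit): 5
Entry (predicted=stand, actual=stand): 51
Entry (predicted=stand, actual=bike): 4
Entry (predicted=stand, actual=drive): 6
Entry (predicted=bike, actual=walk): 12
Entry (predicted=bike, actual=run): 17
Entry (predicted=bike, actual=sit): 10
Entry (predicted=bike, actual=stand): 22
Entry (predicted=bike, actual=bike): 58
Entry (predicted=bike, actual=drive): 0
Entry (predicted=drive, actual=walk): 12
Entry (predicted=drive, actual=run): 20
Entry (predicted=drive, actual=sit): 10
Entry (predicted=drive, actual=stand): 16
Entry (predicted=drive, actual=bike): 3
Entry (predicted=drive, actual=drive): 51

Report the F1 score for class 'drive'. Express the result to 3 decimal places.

0.570

One-vs-rest for 'drive': TP = diagonal; FP = other classes predicted 'drive'; FN = 'drive' predicted as other.
F1 score = 2·TP/(2·TP+FP+FN).
drive: TP=51, FP=12+20+10+16+3=61, FN=4+4+2+6+0=16 → 102/179 = 0.5698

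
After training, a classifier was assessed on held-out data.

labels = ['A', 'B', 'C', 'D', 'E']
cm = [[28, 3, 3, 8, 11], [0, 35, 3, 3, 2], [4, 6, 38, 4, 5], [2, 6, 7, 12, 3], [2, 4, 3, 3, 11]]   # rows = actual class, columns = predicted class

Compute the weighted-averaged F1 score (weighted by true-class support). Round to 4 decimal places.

0.6049

Per-class F1 score (2·TP/(2·TP+FP+FN)):
  A: TP=28, FP=0+4+2+2=8, FN=3+3+8+11=25 → 56/89 = 0.62921
  B: TP=35, FP=3+6+6+4=19, FN=0+3+3+2=8 → 70/97 = 0.72165
  C: TP=38, FP=3+3+7+3=16, FN=4+6+4+5=19 → 76/111 = 0.68468
  D: TP=12, FP=8+3+4+3=18, FN=2+6+7+3=18 → 24/60 = 0.40000
  E: TP=11, FP=11+2+5+3=21, FN=2+4+3+3=12 → 22/55 = 0.40000
Weighted-F1 score = Σ (supportᵢ/N)·F1 scoreᵢ with N=206: (53/206)·0.62921 + (43/206)·0.72165 + (57/206)·0.68468 + (30/206)·0.40000 + (23/206)·0.40000 = 0.6049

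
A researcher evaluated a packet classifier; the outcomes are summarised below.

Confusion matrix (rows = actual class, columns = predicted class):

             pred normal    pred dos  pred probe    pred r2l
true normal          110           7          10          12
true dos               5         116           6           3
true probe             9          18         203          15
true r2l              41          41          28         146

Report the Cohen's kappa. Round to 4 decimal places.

0.6593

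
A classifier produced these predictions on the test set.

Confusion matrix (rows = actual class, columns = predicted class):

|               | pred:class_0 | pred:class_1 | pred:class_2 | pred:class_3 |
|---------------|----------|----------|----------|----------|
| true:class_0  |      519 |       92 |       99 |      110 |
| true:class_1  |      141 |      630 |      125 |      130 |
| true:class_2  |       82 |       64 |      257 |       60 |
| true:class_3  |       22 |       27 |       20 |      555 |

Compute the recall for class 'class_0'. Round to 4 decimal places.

0.6329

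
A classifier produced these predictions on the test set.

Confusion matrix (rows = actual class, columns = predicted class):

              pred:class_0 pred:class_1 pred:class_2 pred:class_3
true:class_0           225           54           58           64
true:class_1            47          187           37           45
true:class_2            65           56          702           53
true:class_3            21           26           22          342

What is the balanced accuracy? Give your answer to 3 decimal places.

Balanced accuracy = mean of per-class recall.
  class_0: recall = 225/401 = 0.5611
  class_1: recall = 187/316 = 0.5918
  class_2: recall = 702/876 = 0.8014
  class_3: recall = 342/411 = 0.8321
Mean = (0.5611 + 0.5918 + 0.8014 + 0.8321) / 4 = 0.697

0.697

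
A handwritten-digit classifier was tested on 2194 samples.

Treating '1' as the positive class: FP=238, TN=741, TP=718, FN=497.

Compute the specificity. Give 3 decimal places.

Specificity = TN/(TN+FP) = 741/(741+238) = 0.757

0.757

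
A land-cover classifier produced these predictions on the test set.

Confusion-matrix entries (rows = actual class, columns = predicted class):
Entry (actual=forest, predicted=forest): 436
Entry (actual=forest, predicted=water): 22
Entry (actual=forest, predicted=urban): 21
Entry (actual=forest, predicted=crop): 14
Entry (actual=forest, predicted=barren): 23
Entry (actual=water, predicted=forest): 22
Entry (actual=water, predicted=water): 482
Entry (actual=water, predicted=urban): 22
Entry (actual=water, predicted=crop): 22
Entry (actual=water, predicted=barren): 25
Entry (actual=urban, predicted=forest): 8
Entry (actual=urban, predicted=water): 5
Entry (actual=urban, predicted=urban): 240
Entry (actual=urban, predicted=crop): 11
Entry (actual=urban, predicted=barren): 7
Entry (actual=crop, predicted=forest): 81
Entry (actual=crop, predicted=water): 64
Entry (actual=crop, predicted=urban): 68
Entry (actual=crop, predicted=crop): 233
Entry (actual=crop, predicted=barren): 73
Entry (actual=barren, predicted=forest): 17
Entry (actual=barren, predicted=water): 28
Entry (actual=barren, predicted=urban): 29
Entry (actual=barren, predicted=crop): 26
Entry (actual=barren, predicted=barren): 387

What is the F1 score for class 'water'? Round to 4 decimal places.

0.8211

Treat 'water' as positive and all other classes as negative.
F1 score = 2·TP/(2·TP+FP+FN).
water: TP=482, FP=22+5+64+28=119, FN=22+22+22+25=91 → 964/1174 = 0.82112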